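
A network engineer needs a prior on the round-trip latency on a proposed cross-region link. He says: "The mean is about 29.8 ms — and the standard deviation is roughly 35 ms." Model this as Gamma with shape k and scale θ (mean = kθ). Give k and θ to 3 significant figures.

k ≈ 0.725, θ ≈ 41.1

For Gamma(k, scale θ): mean = kθ, variance = kθ², so CV = 1/√k.
CV = SD/mean = 35/29.8 = 1.174, hence k = 1/CV² = 0.725.
Then θ = mean/k = 29.8/0.725 = 41.1.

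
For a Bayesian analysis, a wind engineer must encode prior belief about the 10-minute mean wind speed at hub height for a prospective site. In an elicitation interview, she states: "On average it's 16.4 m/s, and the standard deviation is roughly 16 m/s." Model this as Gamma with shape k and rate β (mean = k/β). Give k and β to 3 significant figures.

k ≈ 1.05, β ≈ 0.0641

For Gamma(k, rate β): mean = k/β, variance = k/β², so CV = 1/√k.
CV = SD/mean = 16/16.4 = 0.9756, hence k = 1/CV² = 1.05.
Then β = k/mean = 1.05/16.4 = 0.0641.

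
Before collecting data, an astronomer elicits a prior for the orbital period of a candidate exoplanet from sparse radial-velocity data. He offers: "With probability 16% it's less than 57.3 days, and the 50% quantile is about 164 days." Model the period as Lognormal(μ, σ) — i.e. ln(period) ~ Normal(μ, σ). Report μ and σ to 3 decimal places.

μ ≈ 5.100, σ ≈ 1.057

If T ~ Lognormal(μ,σ) then ln T ~ Normal(μ,σ), so the p-quantile of ln T is μ + z_p·σ.
ln(57.3) = 4.048 and ln(164) = 5.1; z_{0.16} = -0.9945, z_{0.5} = 0.
σ = (5.1 − 4.048)/(0 − (-0.9945)) = 1.057.
μ = 4.048 − (-0.9945)·1.057 = 5.100.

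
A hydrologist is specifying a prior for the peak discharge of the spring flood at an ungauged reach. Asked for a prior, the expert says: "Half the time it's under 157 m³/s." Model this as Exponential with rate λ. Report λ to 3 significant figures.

Exponential median = ln 2 / λ, so λ = ln 2 / 157.0 = 0.00441.

λ ≈ 0.00441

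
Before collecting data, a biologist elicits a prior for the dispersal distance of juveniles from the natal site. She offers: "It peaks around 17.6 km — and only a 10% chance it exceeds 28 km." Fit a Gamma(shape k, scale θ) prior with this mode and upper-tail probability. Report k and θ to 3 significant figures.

Gamma(k,θ) with k>1 has mode (k−1)θ, so θ = 17.6/(k−1).
Need P(X < 28) = 0.9 with θ tied to k this way. Start at k = 2, θ = 17.6: P(X<28) ≈ 0.472.
Too low — raise k to concentrate. Iterating converges to k ≈ 9.71.
Then θ = 17.6/(9.71−1) ≈ 2.02.

k ≈ 9.71, θ ≈ 2.02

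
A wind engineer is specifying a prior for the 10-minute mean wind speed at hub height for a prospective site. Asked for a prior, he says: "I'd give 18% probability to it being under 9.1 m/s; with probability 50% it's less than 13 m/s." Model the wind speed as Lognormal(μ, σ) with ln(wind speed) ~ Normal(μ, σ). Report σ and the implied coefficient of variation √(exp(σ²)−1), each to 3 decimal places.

σ ≈ 0.390, CV ≈ 0.405

If T ~ Lognormal(μ,σ) then ln T ~ Normal(μ,σ), so the p-quantile of ln T is μ + z_p·σ.
ln(9.1) = 2.208 and ln(13) = 2.565; z_{0.18} = -0.9154, z_{0.5} = 0.
σ = (2.565 − 2.208)/(0 − (-0.9154)) = 0.390.
μ = 2.208 − (-0.9154)·0.390 = 2.565.
CV = √(exp(σ²)−1) = √(exp(0.1518)−1) = 0.405.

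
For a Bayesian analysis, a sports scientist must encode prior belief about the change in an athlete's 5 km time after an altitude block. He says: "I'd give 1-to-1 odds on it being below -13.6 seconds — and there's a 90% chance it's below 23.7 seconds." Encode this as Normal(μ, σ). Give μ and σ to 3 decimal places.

For Normal(μ,σ), the p-quantile is μ + z_p·σ. Here z_{0.5} = 0, z_{0.9} = 1.282.
So -13.6 = μ + 0σ and 23.7 = μ + 1.282σ.
Subtracting: σ = (23.7 − -13.6)/(1.282 − (0)) = 29.105.
Then μ = -13.6 − (0)·29.105 = -13.600.

μ = -13.600, σ = 29.105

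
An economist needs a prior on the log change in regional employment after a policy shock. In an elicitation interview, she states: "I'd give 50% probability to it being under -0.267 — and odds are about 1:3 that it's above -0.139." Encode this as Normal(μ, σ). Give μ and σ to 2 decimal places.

The p-quantile of Normal(μ,σ) is μ + z_p·σ, with z_{0.5} = 0 and z_{0.75} = 0.6745.
Eliminate σ: μ = (z₂·x₁ − z₁·x₂)/(z₂ − z₁) = (0.6745·-0.267 − (0)·-0.139)/0.6745 = -0.27.
Then σ = (x₂ − x₁)/(z₂ − z₁) = (-0.139 − -0.267)/0.6745 = 0.19.

μ = -0.27, σ = 0.19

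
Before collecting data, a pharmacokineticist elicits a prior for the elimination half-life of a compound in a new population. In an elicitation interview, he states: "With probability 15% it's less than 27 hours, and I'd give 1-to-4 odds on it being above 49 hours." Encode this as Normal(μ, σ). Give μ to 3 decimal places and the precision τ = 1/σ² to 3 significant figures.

The p-quantile of Normal(μ,σ) is μ + z_p·σ, with z_{0.15} = -1.036 and z_{0.8} = 0.8416.
Eliminate σ: μ = (z₂·x₁ − z₁·x₂)/(z₂ − z₁) = (0.8416·27 − (-1.036)·49)/1.878 = 39.141.
Then σ = (x₂ − x₁)/(z₂ − z₁) = (49 − 27)/1.878 = 11.714.
Precision τ = 1/σ² = 1/11.71² = 0.00729.

μ = 39.141, τ = 0.00729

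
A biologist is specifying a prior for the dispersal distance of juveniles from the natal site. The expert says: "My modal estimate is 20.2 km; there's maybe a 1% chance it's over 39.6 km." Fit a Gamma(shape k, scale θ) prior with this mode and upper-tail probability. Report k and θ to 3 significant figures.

Gamma(k,θ) with k>1 has mode (k−1)θ, so θ = 20.2/(k−1).
Need P(X < 39.6) = 0.99 with θ tied to k this way. Start at k = 2, θ = 20.2: P(X<39.6) ≈ 0.583.
Too low — raise k to concentrate. Iterating converges to k ≈ 11.9.
Then θ = 20.2/(11.9−1) ≈ 1.86.

k ≈ 11.9, θ ≈ 1.86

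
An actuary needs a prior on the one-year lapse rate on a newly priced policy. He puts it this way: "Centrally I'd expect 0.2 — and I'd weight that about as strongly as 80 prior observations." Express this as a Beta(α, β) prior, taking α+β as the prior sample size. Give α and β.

Under the effective-sample-size interpretation, Beta(α, β) has prior mean α/(α+β) and prior sample size α+β.
So α+β = 80 and α/(α+β) = 0.2, giving α = 0.2·80 = 16 and β = 80 − 16 = 64.

α = 16, β = 64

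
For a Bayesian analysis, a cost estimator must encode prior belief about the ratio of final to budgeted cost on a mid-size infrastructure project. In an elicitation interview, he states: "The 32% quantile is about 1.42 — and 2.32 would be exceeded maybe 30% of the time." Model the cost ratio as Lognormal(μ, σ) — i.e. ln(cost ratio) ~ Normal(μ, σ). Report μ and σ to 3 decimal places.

μ ≈ 0.582, σ ≈ 0.495

If T ~ Lognormal(μ,σ) then ln T ~ Normal(μ,σ), so the p-quantile of ln T is μ + z_p·σ.
ln(1.42) = 0.3507 and ln(2.32) = 0.8416; z_{0.32} = -0.4677, z_{0.7} = 0.5244.
σ = (0.8416 − 0.3507)/(0.5244 − (-0.4677)) = 0.495.
μ = 0.3507 − (-0.4677)·0.495 = 0.582.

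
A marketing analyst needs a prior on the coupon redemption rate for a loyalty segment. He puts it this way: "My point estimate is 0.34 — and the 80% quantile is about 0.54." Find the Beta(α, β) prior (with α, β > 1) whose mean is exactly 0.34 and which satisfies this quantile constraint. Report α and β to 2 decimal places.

With mean 0.34 fixed, write α = 0.34s, β = 0.66s where s = α+β.
Need P(θ < 0.54) = 0.8 under Beta(0.34s, 0.66s). Normal approximation: (q−m)/√(m(1−m)/s) ≈ z_{0.8} = 0.842, so s ≈ 0.34·0.66·(0.842)²/(0.54−0.34)² = 4.0.
At s = 4.0: P(θ<0.54) ≈ 0.807. Adjusting to match 0.8 gives s ≈ 3.70.
So α = 0.34·3.70 ≈ 1.26, β = 0.66·3.70 ≈ 2.44.

α ≈ 1.26, β ≈ 2.44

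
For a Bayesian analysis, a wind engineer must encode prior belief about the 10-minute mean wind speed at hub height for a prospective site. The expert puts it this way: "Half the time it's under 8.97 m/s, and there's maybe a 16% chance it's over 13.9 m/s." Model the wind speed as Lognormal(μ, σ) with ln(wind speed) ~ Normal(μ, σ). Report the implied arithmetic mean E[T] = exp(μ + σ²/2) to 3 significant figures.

If T ~ Lognormal(μ,σ) then ln T ~ Normal(μ,σ), so the p-quantile of ln T is μ + z_p·σ.
ln(8.97) = 2.194 and ln(13.9) = 2.632; z_{0.5} = 0, z_{0.84} = 0.9945.
σ = (2.632 − 2.194)/(0.9945 − (0)) = 0.440.
μ = 2.194 − (0)·0.440 = 2.194.
E[T] = exp(μ + σ²/2) = exp(2.194 + 0.0970) = 9.88 m/s.

E[T] ≈ 9.88 m/s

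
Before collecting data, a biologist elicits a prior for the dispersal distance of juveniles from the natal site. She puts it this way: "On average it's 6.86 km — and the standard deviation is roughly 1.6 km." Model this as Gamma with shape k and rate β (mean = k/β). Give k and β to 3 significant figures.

k ≈ 18.4, β ≈ 2.68

For Gamma(k, rate β): mean = k/β, variance = k/β², so CV = 1/√k.
CV = SD/mean = 1.6/6.86 = 0.2332, hence k = 1/CV² = 18.4.
Then β = k/mean = 18.4/6.86 = 2.68.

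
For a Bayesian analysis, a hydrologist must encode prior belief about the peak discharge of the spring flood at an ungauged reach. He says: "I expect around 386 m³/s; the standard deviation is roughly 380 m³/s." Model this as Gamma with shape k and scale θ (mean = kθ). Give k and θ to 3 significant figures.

For Gamma(k, scale θ): mean = kθ, variance = kθ², so CV = 1/√k.
CV = SD/mean = 380/386 = 0.9845, hence k = 1/CV² = 1.03.
Then θ = mean/k = 386/1.03 = 374.

k ≈ 1.03, θ ≈ 374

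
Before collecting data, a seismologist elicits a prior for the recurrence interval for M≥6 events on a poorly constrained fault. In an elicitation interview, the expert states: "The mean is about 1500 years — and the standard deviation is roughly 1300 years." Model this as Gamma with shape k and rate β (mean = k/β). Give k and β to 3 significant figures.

k ≈ 1.33, β ≈ 0.000888

For Gamma(k, rate β): mean = k/β, variance = k/β², so CV = 1/√k.
CV = SD/mean = 1300/1500 = 0.8667, hence k = 1/CV² = 1.33.
Then β = k/mean = 1.33/1500 = 0.000888.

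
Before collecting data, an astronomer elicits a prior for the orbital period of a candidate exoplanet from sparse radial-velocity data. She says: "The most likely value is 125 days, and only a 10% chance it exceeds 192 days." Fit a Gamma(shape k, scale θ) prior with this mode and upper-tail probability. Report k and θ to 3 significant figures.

Gamma(k,θ) with k>1 has mode (k−1)θ, so θ = 125/(k−1).
Need P(X < 192) = 0.9 with θ tied to k this way. Start at k = 2, θ = 125: P(X<192) ≈ 0.454.
Too low — raise k to concentrate. Iterating converges to k ≈ 11.1.
Then θ = 125/(11.1−1) ≈ 12.3.

k ≈ 11.1, θ ≈ 12.3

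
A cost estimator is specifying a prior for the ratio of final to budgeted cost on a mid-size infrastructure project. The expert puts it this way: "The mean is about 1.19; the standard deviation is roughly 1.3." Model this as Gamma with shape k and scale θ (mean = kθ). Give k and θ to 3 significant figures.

k ≈ 0.838, θ ≈ 1.42

For Gamma(k, scale θ): mean = kθ, variance = kθ², so CV = 1/√k.
CV = SD/mean = 1.3/1.19 = 1.092, hence k = 1/CV² = 0.838.
Then θ = mean/k = 1.19/0.838 = 1.42.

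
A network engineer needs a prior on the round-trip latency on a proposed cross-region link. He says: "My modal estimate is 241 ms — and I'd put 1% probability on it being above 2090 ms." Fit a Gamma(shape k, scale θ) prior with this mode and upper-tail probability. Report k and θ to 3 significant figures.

k ≈ 1.7, θ ≈ 344

Gamma(k,θ) with k>1 has mode (k−1)θ, so θ = 241/(k−1).
Need P(X < 2090) = 0.99 with θ tied to k this way. Start at k = 2, θ = 241: P(X<2090) ≈ 0.998.
Too high — lower k to spread out. Iterating converges to k ≈ 1.7.
Then θ = 241/(1.7−1) ≈ 344.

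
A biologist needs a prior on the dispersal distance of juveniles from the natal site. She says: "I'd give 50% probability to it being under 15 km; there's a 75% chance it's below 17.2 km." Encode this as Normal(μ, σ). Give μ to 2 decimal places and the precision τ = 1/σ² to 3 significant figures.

For Normal(μ,σ), the p-quantile is μ + z_p·σ. Here z_{0.5} = 0, z_{0.75} = 0.6745.
So 15 = μ + 0σ and 17.2 = μ + 0.6745σ.
Subtracting: σ = (17.2 − 15)/(0.6745 − (0)) = 3.26.
Then μ = 15 − (0)·3.26 = 15.00.
Precision τ = 1/σ² = 1/3.262² = 0.094.

μ = 15.00, τ = 0.094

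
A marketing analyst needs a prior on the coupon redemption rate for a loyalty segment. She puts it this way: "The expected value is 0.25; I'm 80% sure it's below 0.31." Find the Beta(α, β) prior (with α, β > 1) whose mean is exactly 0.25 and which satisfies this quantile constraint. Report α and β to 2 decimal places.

α ≈ 8.74, β ≈ 26.23

With mean 0.25 fixed, write α = 0.25s, β = 0.75s where s = α+β.
Need P(θ < 0.31) = 0.8 under Beta(0.25s, 0.75s). Normal approximation: (q−m)/√(m(1−m)/s) ≈ z_{0.8} = 0.842, so s ≈ 0.25·0.75·(0.842)²/(0.31−0.25)² = 36.9.
At s = 36.9: P(θ<0.31) ≈ 0.805. Adjusting to match 0.8 gives s ≈ 34.97.
So α = 0.25·34.97 ≈ 8.74, β = 0.75·34.97 ≈ 26.23.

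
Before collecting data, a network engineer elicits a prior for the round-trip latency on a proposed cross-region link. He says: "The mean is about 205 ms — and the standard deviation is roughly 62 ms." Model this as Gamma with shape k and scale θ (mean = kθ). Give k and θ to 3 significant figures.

k ≈ 10.9, θ ≈ 18.8

For Gamma(k, scale θ): mean = kθ, variance = kθ², so CV = 1/√k.
CV = SD/mean = 62/205 = 0.3024, hence k = 1/CV² = 10.9.
Then θ = mean/k = 205/10.9 = 18.8.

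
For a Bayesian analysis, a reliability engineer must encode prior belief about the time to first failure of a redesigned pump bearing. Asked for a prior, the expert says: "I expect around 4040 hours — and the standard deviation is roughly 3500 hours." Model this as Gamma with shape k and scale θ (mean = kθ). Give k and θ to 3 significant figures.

For Gamma(k, scale θ): mean = kθ, variance = kθ², so CV = 1/√k.
CV = SD/mean = 3500/4040 = 0.8663, hence k = 1/CV² = 1.33.
Then θ = mean/k = 4040/1.33 = 3030.

k ≈ 1.33, θ ≈ 3030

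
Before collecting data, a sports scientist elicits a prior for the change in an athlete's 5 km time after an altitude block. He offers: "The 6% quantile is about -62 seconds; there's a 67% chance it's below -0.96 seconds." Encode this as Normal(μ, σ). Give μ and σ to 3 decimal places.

The p-quantile of Normal(μ,σ) is μ + z_p·σ, with z_{0.06} = -1.555 and z_{0.67} = 0.4399.
Eliminate σ: μ = (z₂·x₁ − z₁·x₂)/(z₂ − z₁) = (0.4399·-62 − (-1.555)·-0.96)/1.995 = -14.422.
Then σ = (x₂ − x₁)/(z₂ − z₁) = (-0.96 − -62)/1.995 = 30.601.

μ = -14.422, σ = 30.601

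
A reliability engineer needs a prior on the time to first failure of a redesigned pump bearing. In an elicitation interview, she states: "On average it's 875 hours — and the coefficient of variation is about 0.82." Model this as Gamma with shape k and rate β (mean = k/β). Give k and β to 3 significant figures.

k ≈ 1.49, β ≈ 0.0017

For Gamma(k, rate β): mean = k/β, variance = k/β², so CV = 1/√k.
CV = 0.82, hence k = 1/CV² = 1.49.
Then β = k/mean = 1.49/875 = 0.0017.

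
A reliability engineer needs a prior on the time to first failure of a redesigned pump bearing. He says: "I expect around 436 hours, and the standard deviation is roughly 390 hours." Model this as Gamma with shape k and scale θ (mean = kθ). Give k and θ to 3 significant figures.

k ≈ 1.25, θ ≈ 349

For Gamma(k, scale θ): mean = kθ, variance = kθ², so CV = 1/√k.
CV = SD/mean = 390/436 = 0.8945, hence k = 1/CV² = 1.25.
Then θ = mean/k = 436/1.25 = 349.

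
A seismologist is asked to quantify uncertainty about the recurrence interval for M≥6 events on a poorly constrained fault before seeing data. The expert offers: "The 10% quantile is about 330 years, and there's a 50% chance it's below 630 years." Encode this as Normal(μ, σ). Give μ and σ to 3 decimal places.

μ = 630.000, σ = 234.091

The p-quantile of Normal(μ,σ) is μ + z_p·σ, with z_{0.1} = -1.282 and z_{0.5} = 0.
Eliminate σ: μ = (z₂·x₁ − z₁·x₂)/(z₂ − z₁) = (0·330 − (-1.282)·630)/1.282 = 630.000.
Then σ = (x₂ − x₁)/(z₂ − z₁) = (630 − 330)/1.282 = 234.091.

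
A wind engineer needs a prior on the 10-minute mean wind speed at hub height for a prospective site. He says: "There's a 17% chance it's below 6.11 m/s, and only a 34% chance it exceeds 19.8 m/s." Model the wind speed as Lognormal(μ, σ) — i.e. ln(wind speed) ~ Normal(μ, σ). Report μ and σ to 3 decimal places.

If T ~ Lognormal(μ,σ) then ln T ~ Normal(μ,σ), so the p-quantile of ln T is μ + z_p·σ.
ln(6.11) = 1.81 and ln(19.8) = 2.986; z_{0.17} = -0.9542, z_{0.66} = 0.4125.
σ = (2.986 − 1.81)/(0.4125 − (-0.9542)) = 0.860.
μ = 1.81 − (-0.9542)·0.860 = 2.631.

μ ≈ 2.631, σ ≈ 0.860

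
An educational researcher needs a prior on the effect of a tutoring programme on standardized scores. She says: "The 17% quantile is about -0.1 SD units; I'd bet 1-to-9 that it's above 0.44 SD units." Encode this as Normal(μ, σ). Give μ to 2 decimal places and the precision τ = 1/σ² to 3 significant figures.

For Normal(μ,σ), the p-quantile is μ + z_p·σ. Here z_{0.17} = -0.9542, z_{0.9} = 1.282.
So -0.1 = μ − 0.9542σ and 0.44 = μ + 1.282σ.
Subtracting: σ = (0.44 − -0.1)/(1.282 − (-0.9542)) = 0.24.
Then μ = -0.1 − (-0.9542)·0.24 = 0.13.
Precision τ = 1/σ² = 1/0.2415² = 17.1.

μ = 0.13, τ = 17.1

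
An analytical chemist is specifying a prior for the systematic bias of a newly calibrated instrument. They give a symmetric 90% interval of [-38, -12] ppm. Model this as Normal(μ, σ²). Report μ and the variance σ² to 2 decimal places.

μ = -25.00, σ² = 62.46

A symmetric 90% interval runs μ ± z·σ with z = 1.645.
Half-width = 13, so σ = 13/1.645 = 7.903 and σ² = 62.46.
μ is the interval midpoint, -25.00.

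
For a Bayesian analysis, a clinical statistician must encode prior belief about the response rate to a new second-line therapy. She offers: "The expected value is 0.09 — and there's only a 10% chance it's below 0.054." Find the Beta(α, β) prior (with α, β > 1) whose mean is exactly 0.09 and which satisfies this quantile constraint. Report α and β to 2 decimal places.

With mean 0.09 fixed, write α = 0.09s, β = 0.91s where s = α+β.
Need P(θ < 0.054) = 0.1 under Beta(0.09s, 0.91s). Normal approximation: (q−m)/√(m(1−m)/s) ≈ z_{0.1} = -1.28, so s ≈ 0.09·0.91·(-1.28)²/(0.054−0.09)² = 103.8.
At s = 103.8: P(θ<0.054) ≈ 0.083. Adjusting to match 0.1 gives s ≈ 90.47.
So α = 0.09·90.47 ≈ 8.14, β = 0.91·90.47 ≈ 82.33.

α ≈ 8.14, β ≈ 82.33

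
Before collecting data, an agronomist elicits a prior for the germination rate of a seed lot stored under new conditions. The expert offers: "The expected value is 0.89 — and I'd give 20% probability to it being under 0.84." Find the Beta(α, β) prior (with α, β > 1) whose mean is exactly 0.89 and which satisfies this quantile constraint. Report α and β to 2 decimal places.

With mean 0.89 fixed, write α = 0.89s, β = 0.11s where s = α+β.
Need P(θ < 0.84) = 0.2 under Beta(0.89s, 0.11s). Normal approximation: (q−m)/√(m(1−m)/s) ≈ z_{0.2} = -0.842, so s ≈ 0.89·0.11·(-0.842)²/(0.84−0.89)² = 27.7.
At s = 27.7: P(θ<0.84) ≈ 0.184. Adjusting to match 0.2 gives s ≈ 22.34.
So α = 0.89·22.34 ≈ 19.88, β = 0.11·22.34 ≈ 2.46.

α ≈ 19.88, β ≈ 2.46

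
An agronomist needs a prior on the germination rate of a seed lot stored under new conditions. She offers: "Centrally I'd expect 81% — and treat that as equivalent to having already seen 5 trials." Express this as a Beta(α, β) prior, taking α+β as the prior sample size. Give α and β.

α = 4.05, β = 0.95

Under the effective-sample-size interpretation, Beta(α, β) has prior mean α/(α+β) and prior sample size α+β.
So α+β = 5 and α/(α+β) = 0.81, giving α = 0.81·5 = 4.05 and β = 5 − 4.05 = 0.95.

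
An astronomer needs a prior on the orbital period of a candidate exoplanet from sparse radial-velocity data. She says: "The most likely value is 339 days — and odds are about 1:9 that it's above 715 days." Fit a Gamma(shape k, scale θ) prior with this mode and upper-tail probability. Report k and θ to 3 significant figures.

Gamma(k,θ) with k>1 has mode (k−1)θ, so θ = 339/(k−1).
Need P(X < 715) = 0.9 with θ tied to k this way. Start at k = 2, θ = 339: P(X<715) ≈ 0.623.
Too low — raise k to concentrate. Iterating converges to k ≈ 4.45.
Then θ = 339/(4.45−1) ≈ 98.3.

k ≈ 4.45, θ ≈ 98.3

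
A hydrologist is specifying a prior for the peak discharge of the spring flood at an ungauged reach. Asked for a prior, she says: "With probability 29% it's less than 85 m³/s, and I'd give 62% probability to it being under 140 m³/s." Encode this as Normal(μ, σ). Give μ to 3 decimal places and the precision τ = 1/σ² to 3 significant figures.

For Normal(μ,σ), the p-quantile is μ + z_p·σ. Here z_{0.29} = -0.5534, z_{0.62} = 0.3055.
So 85 = μ − 0.5534σ and 140 = μ + 0.3055σ.
Subtracting: σ = (140 − 85)/(0.3055 − (-0.5534)) = 64.038.
Then μ = 85 − (-0.5534)·64.038 = 120.438.
Precision τ = 1/σ² = 1/64.04² = 0.000244.

μ = 120.438, τ = 0.000244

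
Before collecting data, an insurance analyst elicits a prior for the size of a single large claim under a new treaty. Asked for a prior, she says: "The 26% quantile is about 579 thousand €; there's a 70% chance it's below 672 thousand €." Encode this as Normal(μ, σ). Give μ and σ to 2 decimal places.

μ = 630.24, σ = 79.64

For Normal(μ,σ), the p-quantile is μ + z_p·σ. Here z_{0.26} = -0.6433, z_{0.7} = 0.5244.
So 579 = μ − 0.6433σ and 672 = μ + 0.5244σ.
Subtracting: σ = (672 − 579)/(0.5244 − (-0.6433)) = 79.64.
Then μ = 579 − (-0.6433)·79.64 = 630.24.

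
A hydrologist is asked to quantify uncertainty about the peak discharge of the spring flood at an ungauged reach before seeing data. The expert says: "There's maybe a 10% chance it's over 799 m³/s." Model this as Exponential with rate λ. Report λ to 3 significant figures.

P(T > 799.0) = e^(−λ·799.0) = 0.1, so λ = −ln(0.1)/799.0 = 0.00288.

λ ≈ 0.00288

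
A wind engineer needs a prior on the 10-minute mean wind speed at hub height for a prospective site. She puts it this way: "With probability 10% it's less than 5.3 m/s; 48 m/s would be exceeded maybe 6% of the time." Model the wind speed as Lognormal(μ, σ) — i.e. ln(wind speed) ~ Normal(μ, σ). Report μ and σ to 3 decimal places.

If T ~ Lognormal(μ,σ) then ln T ~ Normal(μ,σ), so the p-quantile of ln T is μ + z_p·σ.
ln(5.3) = 1.668 and ln(48) = 3.871; z_{0.1} = -1.282, z_{0.94} = 1.555.
σ = (3.871 − 1.668)/(1.555 − (-1.282)) = 0.777.
μ = 1.668 − (-1.282)·0.777 = 2.663.

μ ≈ 2.663, σ ≈ 0.777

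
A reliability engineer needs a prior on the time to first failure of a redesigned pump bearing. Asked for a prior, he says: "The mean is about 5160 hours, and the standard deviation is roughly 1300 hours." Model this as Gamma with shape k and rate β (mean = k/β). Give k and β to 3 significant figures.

k ≈ 15.8, β ≈ 0.00305

For Gamma(k, rate β): mean = k/β, variance = k/β², so CV = 1/√k.
CV = SD/mean = 1300/5160 = 0.2519, hence k = 1/CV² = 15.8.
Then β = k/mean = 15.8/5160 = 0.00305.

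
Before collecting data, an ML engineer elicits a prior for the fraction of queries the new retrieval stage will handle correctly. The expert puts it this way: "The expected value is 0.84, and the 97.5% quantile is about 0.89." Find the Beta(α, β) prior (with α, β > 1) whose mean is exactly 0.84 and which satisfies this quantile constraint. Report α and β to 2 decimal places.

With mean 0.84 fixed, write α = 0.84s, β = 0.16s where s = α+β.
Need P(θ < 0.89) = 0.975 under Beta(0.84s, 0.16s). Normal approximation: (q−m)/√(m(1−m)/s) ≈ z_{0.975} = 1.96, so s ≈ 0.84·0.16·(1.96)²/(0.89−0.84)² = 206.5.
At s = 206.5: P(θ<0.89) ≈ 0.983. Adjusting to match 0.975 gives s ≈ 177.51.
So α = 0.84·177.51 ≈ 149.11, β = 0.16·177.51 ≈ 28.40.

α ≈ 149.11, β ≈ 28.40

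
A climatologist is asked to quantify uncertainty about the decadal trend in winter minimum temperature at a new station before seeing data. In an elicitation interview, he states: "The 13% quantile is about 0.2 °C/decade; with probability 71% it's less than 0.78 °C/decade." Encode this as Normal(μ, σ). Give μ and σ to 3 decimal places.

The p-quantile of Normal(μ,σ) is μ + z_p·σ, with z_{0.13} = -1.126 and z_{0.71} = 0.5534.
Eliminate σ: μ = (z₂·x₁ − z₁·x₂)/(z₂ − z₁) = (0.5534·0.2 − (-1.126)·0.78)/1.68 = 0.589.
Then σ = (x₂ − x₁)/(z₂ − z₁) = (0.78 − 0.2)/1.68 = 0.345.

μ = 0.589, σ = 0.345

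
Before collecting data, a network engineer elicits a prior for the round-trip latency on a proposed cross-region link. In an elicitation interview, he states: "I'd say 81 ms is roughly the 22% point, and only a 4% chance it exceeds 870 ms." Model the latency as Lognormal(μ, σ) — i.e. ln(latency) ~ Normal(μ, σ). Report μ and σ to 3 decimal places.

If T ~ Lognormal(μ,σ) then ln T ~ Normal(μ,σ), so the p-quantile of ln T is μ + z_p·σ.
ln(81) = 4.394 and ln(870) = 6.768; z_{0.22} = -0.7722, z_{0.96} = 1.751.
σ = (6.768 − 4.394)/(1.751 − (-0.7722)) = 0.941.
μ = 4.394 − (-0.7722)·0.941 = 5.121.

μ ≈ 5.121, σ ≈ 0.941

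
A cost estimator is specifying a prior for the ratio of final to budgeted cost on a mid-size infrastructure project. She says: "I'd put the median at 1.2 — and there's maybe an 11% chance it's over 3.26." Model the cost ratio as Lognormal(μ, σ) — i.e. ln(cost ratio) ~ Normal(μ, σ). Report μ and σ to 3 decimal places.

μ ≈ 0.182, σ ≈ 0.815

If T ~ Lognormal(μ,σ) then ln T ~ Normal(μ,σ), so the p-quantile of ln T is μ + z_p·σ.
ln(1.2) = 0.1823 and ln(3.26) = 1.182; z_{0.5} = 0, z_{0.89} = 1.227.
σ = (1.182 − 0.1823)/(1.227 − (0)) = 0.815.
μ = 0.1823 − (0)·0.815 = 0.182.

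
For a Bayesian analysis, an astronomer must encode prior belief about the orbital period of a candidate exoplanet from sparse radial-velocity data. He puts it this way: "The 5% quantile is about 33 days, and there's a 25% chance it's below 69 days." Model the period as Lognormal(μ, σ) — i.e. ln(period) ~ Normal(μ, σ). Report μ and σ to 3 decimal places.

μ ≈ 4.747, σ ≈ 0.760

If T ~ Lognormal(μ,σ) then ln T ~ Normal(μ,σ), so the p-quantile of ln T is μ + z_p·σ.
ln(33) = 3.497 and ln(69) = 4.234; z_{0.05} = -1.645, z_{0.25} = -0.6745.
σ = (4.234 − 3.497)/(-0.6745 − (-1.645)) = 0.760.
μ = 3.497 − (-1.645)·0.760 = 4.747.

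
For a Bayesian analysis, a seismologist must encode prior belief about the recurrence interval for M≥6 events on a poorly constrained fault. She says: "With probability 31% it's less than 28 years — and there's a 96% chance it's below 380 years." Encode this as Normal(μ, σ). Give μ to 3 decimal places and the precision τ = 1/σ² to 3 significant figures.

μ = 105.693, τ = 4.07e-05

For Normal(μ,σ), the p-quantile is μ + z_p·σ. Here z_{0.31} = -0.4959, z_{0.96} = 1.751.
So 28 = μ − 0.4959σ and 380 = μ + 1.751σ.
Subtracting: σ = (380 − 28)/(1.751 − (-0.4959)) = 156.686.
Then μ = 28 − (-0.4959)·156.686 = 105.693.
Precision τ = 1/σ² = 1/156.7² = 4.07e-05.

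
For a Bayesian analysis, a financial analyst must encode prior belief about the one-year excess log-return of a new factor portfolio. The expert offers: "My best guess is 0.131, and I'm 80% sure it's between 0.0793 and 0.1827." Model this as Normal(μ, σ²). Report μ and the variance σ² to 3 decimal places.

A symmetric 80% interval runs μ ± z·σ with z = 1.282.
Half-width = 0.0517, so σ = 0.0517/1.282 = 0.0403 and σ² = 0.002.
μ is the stated best guess, 0.131.

μ = 0.131, σ² = 0.002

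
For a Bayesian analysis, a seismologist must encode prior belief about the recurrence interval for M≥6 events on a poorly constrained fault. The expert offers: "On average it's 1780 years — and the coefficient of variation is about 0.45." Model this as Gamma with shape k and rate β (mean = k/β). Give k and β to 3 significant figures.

k ≈ 4.94, β ≈ 0.00277

For Gamma(k, rate β): mean = k/β, variance = k/β², so CV = 1/√k.
CV = 0.45, hence k = 1/CV² = 4.94.
Then β = k/mean = 4.94/1780 = 0.00277.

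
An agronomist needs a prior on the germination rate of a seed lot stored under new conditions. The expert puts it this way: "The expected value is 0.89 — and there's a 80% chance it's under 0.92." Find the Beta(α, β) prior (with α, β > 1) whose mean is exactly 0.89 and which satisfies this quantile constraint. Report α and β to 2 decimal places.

α ≈ 71.14, β ≈ 8.79

With mean 0.89 fixed, write α = 0.89s, β = 0.11s where s = α+β.
Need P(θ < 0.92) = 0.8 under Beta(0.89s, 0.11s). Normal approximation: (q−m)/√(m(1−m)/s) ≈ z_{0.8} = 0.842, so s ≈ 0.89·0.11·(0.842)²/(0.92−0.89)² = 77.1.
At s = 77.1: P(θ<0.92) ≈ 0.795. Adjusting to match 0.8 gives s ≈ 79.93.
So α = 0.89·79.93 ≈ 71.14, β = 0.11·79.93 ≈ 8.79.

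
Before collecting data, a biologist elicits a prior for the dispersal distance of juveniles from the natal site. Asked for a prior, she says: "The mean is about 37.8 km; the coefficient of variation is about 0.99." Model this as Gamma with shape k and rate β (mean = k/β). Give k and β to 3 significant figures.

k ≈ 1.02, β ≈ 0.027

For Gamma(k, rate β): mean = k/β, variance = k/β², so CV = 1/√k.
CV = 0.99, hence k = 1/CV² = 1.02.
Then β = k/mean = 1.02/37.8 = 0.027.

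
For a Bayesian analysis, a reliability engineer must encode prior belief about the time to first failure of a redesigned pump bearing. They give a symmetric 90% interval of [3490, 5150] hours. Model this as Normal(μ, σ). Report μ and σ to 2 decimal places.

A symmetric 90% interval runs μ ± z·σ with z = 1.645.
Half-width = 830, so σ = 830/1.645 = 504.60.
μ is the interval midpoint, 4320.00.

μ = 4320.00, σ = 504.60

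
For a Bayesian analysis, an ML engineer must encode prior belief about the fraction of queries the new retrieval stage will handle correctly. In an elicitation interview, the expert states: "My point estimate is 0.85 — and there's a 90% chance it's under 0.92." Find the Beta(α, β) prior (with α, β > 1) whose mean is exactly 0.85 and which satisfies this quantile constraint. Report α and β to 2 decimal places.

With mean 0.85 fixed, write α = 0.85s, β = 0.15s where s = α+β.
Need P(θ < 0.92) = 0.9 under Beta(0.85s, 0.15s). Normal approximation: (q−m)/√(m(1−m)/s) ≈ z_{0.9} = 1.28, so s ≈ 0.85·0.15·(1.28)²/(0.92−0.85)² = 42.7.
At s = 42.7: P(θ<0.92) ≈ 0.920. Adjusting to match 0.9 gives s ≈ 36.44.
So α = 0.85·36.44 ≈ 30.98, β = 0.15·36.44 ≈ 5.47.

α ≈ 30.98, β ≈ 5.47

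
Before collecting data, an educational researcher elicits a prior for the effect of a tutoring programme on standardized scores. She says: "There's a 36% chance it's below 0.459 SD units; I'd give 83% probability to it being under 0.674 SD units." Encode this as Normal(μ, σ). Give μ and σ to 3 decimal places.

The p-quantile of Normal(μ,σ) is μ + z_p·σ, with z_{0.36} = -0.3585 and z_{0.83} = 0.9542.
Eliminate σ: μ = (z₂·x₁ − z₁·x₂)/(z₂ − z₁) = (0.9542·0.459 − (-0.3585)·0.674)/1.313 = 0.518.
Then σ = (x₂ − x₁)/(z₂ − z₁) = (0.674 − 0.459)/1.313 = 0.164.

μ = 0.518, σ = 0.164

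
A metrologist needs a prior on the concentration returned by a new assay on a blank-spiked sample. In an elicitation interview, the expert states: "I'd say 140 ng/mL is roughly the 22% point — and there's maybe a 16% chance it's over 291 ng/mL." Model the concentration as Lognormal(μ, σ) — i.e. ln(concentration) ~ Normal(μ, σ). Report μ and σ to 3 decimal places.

μ ≈ 5.261, σ ≈ 0.414

If T ~ Lognormal(μ,σ) then ln T ~ Normal(μ,σ), so the p-quantile of ln T is μ + z_p·σ.
ln(140) = 4.942 and ln(291) = 5.673; z_{0.22} = -0.7722, z_{0.84} = 0.9945.
σ = (5.673 − 4.942)/(0.9945 − (-0.7722)) = 0.414.
μ = 4.942 − (-0.7722)·0.414 = 5.261.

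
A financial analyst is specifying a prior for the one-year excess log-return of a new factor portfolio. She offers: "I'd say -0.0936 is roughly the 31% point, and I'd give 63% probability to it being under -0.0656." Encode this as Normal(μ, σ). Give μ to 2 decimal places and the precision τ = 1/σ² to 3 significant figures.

μ = -0.08, τ = 874

For Normal(μ,σ), the p-quantile is μ + z_p·σ. Here z_{0.31} = -0.4959, z_{0.63} = 0.3319.
So -0.0936 = μ − 0.4959σ and -0.0656 = μ + 0.3319σ.
Subtracting: σ = (-0.0656 − -0.0936)/(0.3319 − (-0.4959)) = 0.03.
Then μ = -0.0936 − (-0.4959)·0.03 = -0.08.
Precision τ = 1/σ² = 1/0.03383² = 874.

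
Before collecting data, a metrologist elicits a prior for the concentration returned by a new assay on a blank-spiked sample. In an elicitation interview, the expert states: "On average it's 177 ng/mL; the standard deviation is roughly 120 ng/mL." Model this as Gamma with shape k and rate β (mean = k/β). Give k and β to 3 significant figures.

For Gamma(k, rate β): mean = k/β, variance = k/β², so CV = 1/√k.
CV = SD/mean = 120/177 = 0.678, hence k = 1/CV² = 2.18.
Then β = k/mean = 2.18/177 = 0.0123.

k ≈ 2.18, β ≈ 0.0123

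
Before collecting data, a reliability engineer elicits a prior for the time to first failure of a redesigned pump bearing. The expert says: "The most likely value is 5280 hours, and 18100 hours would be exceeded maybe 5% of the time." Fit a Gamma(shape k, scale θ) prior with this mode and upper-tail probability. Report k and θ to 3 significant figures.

k ≈ 2.71, θ ≈ 3090

Gamma(k,θ) with k>1 has mode (k−1)θ, so θ = 5280/(k−1).
Need P(X < 18100) = 0.95 with θ tied to k this way. Start at k = 2, θ = 5280: P(X<18100) ≈ 0.856.
Too low — raise k to concentrate. Iterating converges to k ≈ 2.71.
Then θ = 5280/(2.71−1) ≈ 3090.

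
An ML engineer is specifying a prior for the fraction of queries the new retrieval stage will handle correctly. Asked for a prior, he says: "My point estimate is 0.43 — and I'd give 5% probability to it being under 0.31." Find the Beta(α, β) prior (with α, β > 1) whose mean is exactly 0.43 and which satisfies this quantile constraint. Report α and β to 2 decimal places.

α ≈ 18.82, β ≈ 24.95

With mean 0.43 fixed, write α = 0.43s, β = 0.57s where s = α+β.
Need P(θ < 0.31) = 0.05 under Beta(0.43s, 0.57s). Normal approximation: (q−m)/√(m(1−m)/s) ≈ z_{0.05} = -1.64, so s ≈ 0.43·0.57·(-1.64)²/(0.31−0.43)² = 46.1.
At s = 46.1: P(θ<0.31) ≈ 0.046. Adjusting to match 0.05 gives s ≈ 43.78.
So α = 0.43·43.78 ≈ 18.82, β = 0.57·43.78 ≈ 24.95.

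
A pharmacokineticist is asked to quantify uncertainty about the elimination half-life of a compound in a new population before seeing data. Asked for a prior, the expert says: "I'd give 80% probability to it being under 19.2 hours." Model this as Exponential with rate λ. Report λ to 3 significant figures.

P(T < 19.2) = 1 − e^(−λ·19.2) = 0.8, so λ = −ln(1−0.8)/19.2 = −ln(0.2)/19.2 = 0.0838.

λ ≈ 0.0838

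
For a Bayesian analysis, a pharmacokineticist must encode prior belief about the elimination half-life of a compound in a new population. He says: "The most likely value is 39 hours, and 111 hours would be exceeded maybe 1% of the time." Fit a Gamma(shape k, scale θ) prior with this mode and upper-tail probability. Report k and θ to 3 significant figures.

k ≈ 5.17, θ ≈ 9.36

Gamma(k,θ) with k>1 has mode (k−1)θ, so θ = 39/(k−1).
Need P(X < 111) = 0.99 with θ tied to k this way. Start at k = 2, θ = 39: P(X<111) ≈ 0.777.
Too low — raise k to concentrate. Iterating converges to k ≈ 5.17.
Then θ = 39/(5.17−1) ≈ 9.36.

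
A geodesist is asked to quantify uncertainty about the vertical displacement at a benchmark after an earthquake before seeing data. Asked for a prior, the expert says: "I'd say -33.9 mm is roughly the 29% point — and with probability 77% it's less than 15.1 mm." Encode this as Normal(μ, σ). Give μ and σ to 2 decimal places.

The p-quantile of Normal(μ,σ) is μ + z_p·σ, with z_{0.29} = -0.5534 and z_{0.77} = 0.7388.
Eliminate σ: μ = (z₂·x₁ − z₁·x₂)/(z₂ − z₁) = (0.7388·-33.9 − (-0.5534)·15.1)/1.292 = -12.92.
Then σ = (x₂ − x₁)/(z₂ − z₁) = (15.1 − -33.9)/1.292 = 37.92.

μ = -12.92, σ = 37.92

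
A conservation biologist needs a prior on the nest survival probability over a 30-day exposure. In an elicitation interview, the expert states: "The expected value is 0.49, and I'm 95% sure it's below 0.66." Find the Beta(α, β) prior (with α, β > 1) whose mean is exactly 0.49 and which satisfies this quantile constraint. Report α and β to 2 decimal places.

With mean 0.49 fixed, write α = 0.49s, β = 0.51s where s = α+β.
Need P(θ < 0.66) = 0.95 under Beta(0.49s, 0.51s). Normal approximation: (q−m)/√(m(1−m)/s) ≈ z_{0.95} = 1.64, so s ≈ 0.49·0.51·(1.64)²/(0.66−0.49)² = 23.4.
At s = 23.4: P(θ<0.66) ≈ 0.953. Adjusting to match 0.95 gives s ≈ 22.65.
So α = 0.49·22.65 ≈ 11.10, β = 0.51·22.65 ≈ 11.55.

α ≈ 11.10, β ≈ 11.55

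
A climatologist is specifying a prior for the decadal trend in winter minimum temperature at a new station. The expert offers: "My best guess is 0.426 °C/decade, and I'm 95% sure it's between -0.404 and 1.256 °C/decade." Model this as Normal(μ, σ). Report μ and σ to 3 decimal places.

A symmetric 95% interval runs μ ± z·σ with z = 1.96.
Half-width = 0.83, so σ = 0.83/1.96 = 0.423.
μ is the stated best guess, 0.426.

μ = 0.426, σ = 0.423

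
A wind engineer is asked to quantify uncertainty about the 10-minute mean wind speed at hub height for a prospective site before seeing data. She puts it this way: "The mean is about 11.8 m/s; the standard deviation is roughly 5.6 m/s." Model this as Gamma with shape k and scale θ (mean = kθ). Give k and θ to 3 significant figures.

k ≈ 4.44, θ ≈ 2.66

For Gamma(k, scale θ): mean = kθ, variance = kθ², so CV = 1/√k.
CV = SD/mean = 5.6/11.8 = 0.4746, hence k = 1/CV² = 4.44.
Then θ = mean/k = 11.8/4.44 = 2.66.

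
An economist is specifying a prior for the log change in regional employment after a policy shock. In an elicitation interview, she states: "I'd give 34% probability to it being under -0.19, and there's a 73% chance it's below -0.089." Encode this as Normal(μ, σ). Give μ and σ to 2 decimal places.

The p-quantile of Normal(μ,σ) is μ + z_p·σ, with z_{0.34} = -0.4125 and z_{0.73} = 0.6128.
Eliminate σ: μ = (z₂·x₁ − z₁·x₂)/(z₂ − z₁) = (0.6128·-0.19 − (-0.4125)·-0.089)/1.025 = -0.15.
Then σ = (x₂ − x₁)/(z₂ − z₁) = (-0.089 − -0.19)/1.025 = 0.10.

μ = -0.15, σ = 0.10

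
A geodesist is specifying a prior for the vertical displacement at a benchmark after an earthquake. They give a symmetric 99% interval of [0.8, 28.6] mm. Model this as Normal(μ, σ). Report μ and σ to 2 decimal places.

μ = 14.70, σ = 5.40

A symmetric 99% interval runs μ ± z·σ with z = 2.576.
Half-width = 13.9, so σ = 13.9/2.576 = 5.40.
μ is the interval midpoint, 14.70.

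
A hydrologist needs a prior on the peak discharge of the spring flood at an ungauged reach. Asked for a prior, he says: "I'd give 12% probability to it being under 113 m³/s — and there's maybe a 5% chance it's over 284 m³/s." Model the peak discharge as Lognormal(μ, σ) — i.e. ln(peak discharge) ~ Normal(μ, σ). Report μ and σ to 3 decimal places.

If T ~ Lognormal(μ,σ) then ln T ~ Normal(μ,σ), so the p-quantile of ln T is μ + z_p·σ.
ln(113) = 4.727 and ln(284) = 5.649; z_{0.12} = -1.175, z_{0.95} = 1.645.
σ = (5.649 − 4.727)/(1.645 − (-1.175)) = 0.327.
μ = 4.727 − (-1.175)·0.327 = 5.111.

μ ≈ 5.111, σ ≈ 0.327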